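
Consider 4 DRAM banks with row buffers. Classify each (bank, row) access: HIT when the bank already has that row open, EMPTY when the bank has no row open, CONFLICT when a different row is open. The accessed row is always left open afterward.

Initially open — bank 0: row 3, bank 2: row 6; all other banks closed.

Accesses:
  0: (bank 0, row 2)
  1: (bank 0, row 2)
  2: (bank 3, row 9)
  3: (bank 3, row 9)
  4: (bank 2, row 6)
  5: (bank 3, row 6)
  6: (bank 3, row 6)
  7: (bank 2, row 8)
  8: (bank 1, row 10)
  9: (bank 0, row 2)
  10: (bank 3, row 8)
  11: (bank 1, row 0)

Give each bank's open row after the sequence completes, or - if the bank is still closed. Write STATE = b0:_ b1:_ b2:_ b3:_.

STATE = b0:2 b1:0 b2:8 b3:8

0: bank 0 row 2 — prev 3 → CONFLICT
1: bank 0 row 2 — prev 2 → HIT
2: bank 3 row 9 — prev None → EMPTY
3: bank 3 row 9 — prev 9 → HIT
4: bank 2 row 6 — prev 6 → HIT
5: bank 3 row 6 — prev 9 → CONFLICT
6: bank 3 row 6 — prev 6 → HIT
7: bank 2 row 8 — prev 6 → CONFLICT
8: bank 1 row 10 — prev None → EMPTY
9: bank 0 row 2 — prev 2 → HIT
10: bank 3 row 8 — prev 6 → CONFLICT
11: bank 1 row 0 — prev 10 → CONFLICT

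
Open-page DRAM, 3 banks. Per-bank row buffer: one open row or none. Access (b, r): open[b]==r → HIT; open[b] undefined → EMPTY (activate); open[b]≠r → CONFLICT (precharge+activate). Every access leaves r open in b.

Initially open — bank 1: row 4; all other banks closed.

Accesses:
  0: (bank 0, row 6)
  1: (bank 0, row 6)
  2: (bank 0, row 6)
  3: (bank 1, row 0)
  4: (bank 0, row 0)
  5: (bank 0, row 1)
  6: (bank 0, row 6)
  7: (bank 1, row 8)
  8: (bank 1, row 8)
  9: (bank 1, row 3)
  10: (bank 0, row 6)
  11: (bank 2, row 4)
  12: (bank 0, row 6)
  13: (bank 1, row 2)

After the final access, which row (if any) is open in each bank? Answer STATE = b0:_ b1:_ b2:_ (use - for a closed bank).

#0 (0,6) E
#1 (0,6) H  (was 6)
#2 (0,6) H  (was 6)
#3 (1,0) C  (was 4)
#4 (0,0) C  (was 6)
#5 (0,1) C  (was 0)
#6 (0,6) C  (was 1)
#7 (1,8) C  (was 0)
#8 (1,8) H  (was 8)
#9 (1,3) C  (was 8)
#10 (0,6) H  (was 6)
#11 (2,4) E
#12 (0,6) H  (was 6)
#13 (1,2) C  (was 3)

STATE = b0:6 b1:2 b2:4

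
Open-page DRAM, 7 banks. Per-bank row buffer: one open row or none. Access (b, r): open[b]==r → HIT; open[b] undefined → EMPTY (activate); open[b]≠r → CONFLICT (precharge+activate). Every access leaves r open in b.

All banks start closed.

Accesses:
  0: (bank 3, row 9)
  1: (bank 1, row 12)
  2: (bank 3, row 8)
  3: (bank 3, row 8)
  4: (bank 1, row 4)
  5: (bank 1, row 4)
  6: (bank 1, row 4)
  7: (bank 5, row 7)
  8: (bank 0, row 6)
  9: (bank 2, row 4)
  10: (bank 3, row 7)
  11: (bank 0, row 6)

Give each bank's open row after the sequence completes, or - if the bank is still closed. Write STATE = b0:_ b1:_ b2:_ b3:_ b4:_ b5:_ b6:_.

#0 (3,9) E
#1 (1,12) E
#2 (3,8) C  (was 9)
#3 (3,8) H  (was 8)
#4 (1,4) C  (was 12)
#5 (1,4) H  (was 4)
#6 (1,4) H  (was 4)
#7 (5,7) E
#8 (0,6) E
#9 (2,4) E
#10 (3,7) C  (was 8)
#11 (0,6) H  (was 6)

STATE = b0:6 b1:4 b2:4 b3:7 b4:- b5:7 b6:-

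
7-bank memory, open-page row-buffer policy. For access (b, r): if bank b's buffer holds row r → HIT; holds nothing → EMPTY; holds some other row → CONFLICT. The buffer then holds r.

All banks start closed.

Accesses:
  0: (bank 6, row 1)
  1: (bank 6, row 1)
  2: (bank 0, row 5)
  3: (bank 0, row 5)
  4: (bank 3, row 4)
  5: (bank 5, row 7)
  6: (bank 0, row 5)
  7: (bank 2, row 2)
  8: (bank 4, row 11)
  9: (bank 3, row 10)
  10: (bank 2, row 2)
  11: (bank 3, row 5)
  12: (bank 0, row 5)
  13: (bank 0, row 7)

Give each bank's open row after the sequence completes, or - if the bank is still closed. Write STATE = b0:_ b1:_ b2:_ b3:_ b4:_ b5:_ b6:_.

#0 (6,1) E
#1 (6,1) H  (was 1)
#2 (0,5) E
#3 (0,5) H  (was 5)
#4 (3,4) E
#5 (5,7) E
#6 (0,5) H  (was 5)
#7 (2,2) E
#8 (4,11) E
#9 (3,10) C  (was 4)
#10 (2,2) H  (was 2)
#11 (3,5) C  (was 10)
#12 (0,5) H  (was 5)
#13 (0,7) C  (was 5)

STATE = b0:7 b1:- b2:2 b3:5 b4:11 b5:7 b6:1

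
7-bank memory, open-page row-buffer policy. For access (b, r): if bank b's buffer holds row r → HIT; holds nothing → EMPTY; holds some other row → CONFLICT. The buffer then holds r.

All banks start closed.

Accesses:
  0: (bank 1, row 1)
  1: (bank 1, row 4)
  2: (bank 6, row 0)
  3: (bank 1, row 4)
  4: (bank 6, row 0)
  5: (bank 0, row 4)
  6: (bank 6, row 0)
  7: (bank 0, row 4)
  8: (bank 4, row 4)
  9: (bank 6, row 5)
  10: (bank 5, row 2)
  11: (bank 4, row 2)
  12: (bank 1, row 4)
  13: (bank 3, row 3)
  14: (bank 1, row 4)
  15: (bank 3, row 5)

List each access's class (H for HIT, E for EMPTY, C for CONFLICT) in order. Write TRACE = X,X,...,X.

0: bank 1 row 1 — prev None → EMPTY
1: bank 1 row 4 — prev 1 → CONFLICT
2: bank 6 row 0 — prev None → EMPTY
3: bank 1 row 4 — prev 4 → HIT
4: bank 6 row 0 — prev 0 → HIT
5: bank 0 row 4 — prev None → EMPTY
6: bank 6 row 0 — prev 0 → HIT
7: bank 0 row 4 — prev 4 → HIT
8: bank 4 row 4 — prev None → EMPTY
9: bank 6 row 5 — prev 0 → CONFLICT
10: bank 5 row 2 — prev None → EMPTY
11: bank 4 row 2 — prev 4 → CONFLICT
12: bank 1 row 4 — prev 4 → HIT
13: bank 3 row 3 — prev None → EMPTY
14: bank 1 row 4 — prev 4 → HIT
15: bank 3 row 5 — prev 3 → CONFLICT

TRACE = E,C,E,H,H,E,H,H,E,C,E,C,H,E,H,C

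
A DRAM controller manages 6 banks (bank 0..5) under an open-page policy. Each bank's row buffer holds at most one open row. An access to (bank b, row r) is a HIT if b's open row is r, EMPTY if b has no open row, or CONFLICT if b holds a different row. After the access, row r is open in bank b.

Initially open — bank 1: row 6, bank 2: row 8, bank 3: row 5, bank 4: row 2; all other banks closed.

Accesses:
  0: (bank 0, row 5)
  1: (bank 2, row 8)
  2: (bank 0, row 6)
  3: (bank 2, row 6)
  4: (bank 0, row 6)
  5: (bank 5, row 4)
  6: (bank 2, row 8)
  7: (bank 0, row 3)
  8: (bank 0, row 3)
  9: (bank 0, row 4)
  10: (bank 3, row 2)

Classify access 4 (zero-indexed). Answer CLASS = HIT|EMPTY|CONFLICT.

CLASS = HIT

step 0: bank0 None->5 [EMPTY]
step 1: bank2 8->8 [HIT]
step 2: bank0 5->6 [CONFLICT]
step 3: bank2 8->6 [CONFLICT]
step 4: bank0 6->6 [HIT]
step 5: bank5 None->4 [EMPTY]
step 6: bank2 6->8 [CONFLICT]
step 7: bank0 6->3 [CONFLICT]
step 8: bank0 3->3 [HIT]
step 9: bank0 3->4 [CONFLICT]
step 10: bank3 5->2 [CONFLICT]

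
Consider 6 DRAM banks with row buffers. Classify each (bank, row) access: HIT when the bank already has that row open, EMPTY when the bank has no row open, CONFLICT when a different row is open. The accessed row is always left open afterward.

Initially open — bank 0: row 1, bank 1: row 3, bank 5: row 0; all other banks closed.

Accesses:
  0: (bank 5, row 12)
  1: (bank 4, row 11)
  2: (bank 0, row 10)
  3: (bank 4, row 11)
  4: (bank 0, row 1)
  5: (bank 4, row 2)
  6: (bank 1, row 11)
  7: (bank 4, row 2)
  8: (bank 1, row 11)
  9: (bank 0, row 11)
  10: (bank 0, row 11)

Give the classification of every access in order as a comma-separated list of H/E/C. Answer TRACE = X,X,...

0: bank 5 row 12 — prev 0 → CONFLICT
1: bank 4 row 11 — prev None → EMPTY
2: bank 0 row 10 — prev 1 → CONFLICT
3: bank 4 row 11 — prev 11 → HIT
4: bank 0 row 1 — prev 10 → CONFLICT
5: bank 4 row 2 — prev 11 → CONFLICT
6: bank 1 row 11 — prev 3 → CONFLICT
7: bank 4 row 2 — prev 2 → HIT
8: bank 1 row 11 — prev 11 → HIT
9: bank 0 row 11 — prev 1 → CONFLICT
10: bank 0 row 11 — prev 11 → HIT

TRACE = C,E,C,H,C,C,C,H,H,C,H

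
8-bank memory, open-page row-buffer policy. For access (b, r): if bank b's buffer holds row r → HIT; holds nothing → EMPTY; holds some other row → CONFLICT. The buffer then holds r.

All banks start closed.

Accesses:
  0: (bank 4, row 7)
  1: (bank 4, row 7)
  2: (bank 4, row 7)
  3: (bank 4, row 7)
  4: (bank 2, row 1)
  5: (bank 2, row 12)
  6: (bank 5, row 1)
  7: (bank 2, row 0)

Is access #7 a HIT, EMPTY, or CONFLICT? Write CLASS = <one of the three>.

CLASS = CONFLICT

#0 (4,7) E
#1 (4,7) H  (was 7)
#2 (4,7) H  (was 7)
#3 (4,7) H  (was 7)
#4 (2,1) E
#5 (2,12) C  (was 1)
#6 (5,1) E
#7 (2,0) C  (was 12)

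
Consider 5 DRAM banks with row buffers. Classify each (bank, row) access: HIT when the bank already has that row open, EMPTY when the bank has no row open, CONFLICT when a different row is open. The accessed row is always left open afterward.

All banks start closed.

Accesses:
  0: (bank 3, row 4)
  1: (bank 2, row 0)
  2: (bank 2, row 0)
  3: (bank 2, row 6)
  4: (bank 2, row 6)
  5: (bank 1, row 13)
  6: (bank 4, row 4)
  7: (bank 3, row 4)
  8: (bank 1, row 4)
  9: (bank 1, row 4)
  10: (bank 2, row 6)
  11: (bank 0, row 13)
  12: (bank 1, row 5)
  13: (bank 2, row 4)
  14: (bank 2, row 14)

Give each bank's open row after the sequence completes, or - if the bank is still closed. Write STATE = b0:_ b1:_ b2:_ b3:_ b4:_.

STATE = b0:13 b1:5 b2:14 b3:4 b4:4

step 0: bank3 None->4 [EMPTY]
step 1: bank2 None->0 [EMPTY]
step 2: bank2 0->0 [HIT]
step 3: bank2 0->6 [CONFLICT]
step 4: bank2 6->6 [HIT]
step 5: bank1 None->13 [EMPTY]
step 6: bank4 None->4 [EMPTY]
step 7: bank3 4->4 [HIT]
step 8: bank1 13->4 [CONFLICT]
step 9: bank1 4->4 [HIT]
step 10: bank2 6->6 [HIT]
step 11: bank0 None->13 [EMPTY]
step 12: bank1 4->5 [CONFLICT]
step 13: bank2 6->4 [CONFLICT]
step 14: bank2 4->14 [CONFLICT]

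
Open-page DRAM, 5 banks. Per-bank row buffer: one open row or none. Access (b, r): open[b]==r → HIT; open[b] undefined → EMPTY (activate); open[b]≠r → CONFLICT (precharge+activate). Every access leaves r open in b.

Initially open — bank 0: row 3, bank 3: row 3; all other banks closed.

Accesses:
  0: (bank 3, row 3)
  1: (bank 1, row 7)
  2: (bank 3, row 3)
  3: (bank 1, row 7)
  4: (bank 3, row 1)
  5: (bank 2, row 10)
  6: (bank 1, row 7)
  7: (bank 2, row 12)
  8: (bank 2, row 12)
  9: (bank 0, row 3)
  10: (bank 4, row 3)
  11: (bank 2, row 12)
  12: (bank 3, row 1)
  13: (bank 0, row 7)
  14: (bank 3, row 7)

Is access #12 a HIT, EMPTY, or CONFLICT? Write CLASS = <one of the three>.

0: bank 3 row 3 — prev 3 → HIT
1: bank 1 row 7 — prev None → EMPTY
2: bank 3 row 3 — prev 3 → HIT
3: bank 1 row 7 — prev 7 → HIT
4: bank 3 row 1 — prev 3 → CONFLICT
5: bank 2 row 10 — prev None → EMPTY
6: bank 1 row 7 — prev 7 → HIT
7: bank 2 row 12 — prev 10 → CONFLICT
8: bank 2 row 12 — prev 12 → HIT
9: bank 0 row 3 — prev 3 → HIT
10: bank 4 row 3 — prev None → EMPTY
11: bank 2 row 12 — prev 12 → HIT
12: bank 3 row 1 — prev 1 → HIT
13: bank 0 row 7 — prev 3 → CONFLICT
14: bank 3 row 7 — prev 1 → CONFLICT

CLASS = HIT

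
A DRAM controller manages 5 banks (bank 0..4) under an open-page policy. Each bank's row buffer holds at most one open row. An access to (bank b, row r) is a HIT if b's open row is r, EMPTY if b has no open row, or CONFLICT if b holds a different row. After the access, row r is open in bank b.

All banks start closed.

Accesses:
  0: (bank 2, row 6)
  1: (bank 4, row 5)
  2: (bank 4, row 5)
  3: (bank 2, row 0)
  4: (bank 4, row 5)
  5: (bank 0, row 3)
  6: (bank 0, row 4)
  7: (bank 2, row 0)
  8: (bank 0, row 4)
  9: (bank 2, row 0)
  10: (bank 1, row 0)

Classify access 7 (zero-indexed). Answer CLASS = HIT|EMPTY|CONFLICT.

CLASS = HIT

0: bank 2 row 6 — prev None → EMPTY
1: bank 4 row 5 — prev None → EMPTY
2: bank 4 row 5 — prev 5 → HIT
3: bank 2 row 0 — prev 6 → CONFLICT
4: bank 4 row 5 — prev 5 → HIT
5: bank 0 row 3 — prev None → EMPTY
6: bank 0 row 4 — prev 3 → CONFLICT
7: bank 2 row 0 — prev 0 → HIT
8: bank 0 row 4 — prev 4 → HIT
9: bank 2 row 0 — prev 0 → HIT
10: bank 1 row 0 — prev None → EMPTY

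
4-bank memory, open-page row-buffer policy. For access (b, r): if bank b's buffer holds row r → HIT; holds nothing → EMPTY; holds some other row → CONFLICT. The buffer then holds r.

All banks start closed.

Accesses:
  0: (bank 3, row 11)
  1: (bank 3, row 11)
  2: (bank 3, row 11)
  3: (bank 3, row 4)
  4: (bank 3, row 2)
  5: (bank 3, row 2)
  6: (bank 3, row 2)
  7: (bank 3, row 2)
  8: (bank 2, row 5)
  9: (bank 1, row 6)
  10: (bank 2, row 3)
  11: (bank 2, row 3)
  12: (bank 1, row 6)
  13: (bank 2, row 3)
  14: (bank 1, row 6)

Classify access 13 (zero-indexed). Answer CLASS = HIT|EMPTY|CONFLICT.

0: bank 3 row 11 — prev None → EMPTY
1: bank 3 row 11 — prev 11 → HIT
2: bank 3 row 11 — prev 11 → HIT
3: bank 3 row 4 — prev 11 → CONFLICT
4: bank 3 row 2 — prev 4 → CONFLICT
5: bank 3 row 2 — prev 2 → HIT
6: bank 3 row 2 — prev 2 → HIT
7: bank 3 row 2 — prev 2 → HIT
8: bank 2 row 5 — prev None → EMPTY
9: bank 1 row 6 — prev None → EMPTY
10: bank 2 row 3 — prev 5 → CONFLICT
11: bank 2 row 3 — prev 3 → HIT
12: bank 1 row 6 — prev 6 → HIT
13: bank 2 row 3 — prev 3 → HIT
14: bank 1 row 6 — prev 6 → HIT

CLASS = HIT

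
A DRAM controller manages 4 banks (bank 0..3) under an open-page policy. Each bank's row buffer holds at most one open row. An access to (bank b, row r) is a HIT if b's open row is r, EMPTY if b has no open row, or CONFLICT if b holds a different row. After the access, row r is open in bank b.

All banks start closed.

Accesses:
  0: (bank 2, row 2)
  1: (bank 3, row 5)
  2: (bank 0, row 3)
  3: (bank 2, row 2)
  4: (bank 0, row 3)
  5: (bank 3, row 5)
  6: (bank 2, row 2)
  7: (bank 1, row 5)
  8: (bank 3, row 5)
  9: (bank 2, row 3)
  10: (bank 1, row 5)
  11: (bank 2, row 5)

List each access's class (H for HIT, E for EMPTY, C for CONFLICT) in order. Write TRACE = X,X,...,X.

TRACE = E,E,E,H,H,H,H,E,H,C,H,C

  [0] b2 r2: no row ⇒ E
  [1] b3 r5: no row ⇒ E
  [2] b0 r3: no row ⇒ E
  [3] b2 r2: had r2 ⇒ H
  [4] b0 r3: had r3 ⇒ H
  [5] b3 r5: had r5 ⇒ H
  [6] b2 r2: had r2 ⇒ H
  [7] b1 r5: no row ⇒ E
  [8] b3 r5: had r5 ⇒ H
  [9] b2 r3: had r2 ⇒ C
  [10] b1 r5: had r5 ⇒ H
  [11] b2 r5: had r3 ⇒ C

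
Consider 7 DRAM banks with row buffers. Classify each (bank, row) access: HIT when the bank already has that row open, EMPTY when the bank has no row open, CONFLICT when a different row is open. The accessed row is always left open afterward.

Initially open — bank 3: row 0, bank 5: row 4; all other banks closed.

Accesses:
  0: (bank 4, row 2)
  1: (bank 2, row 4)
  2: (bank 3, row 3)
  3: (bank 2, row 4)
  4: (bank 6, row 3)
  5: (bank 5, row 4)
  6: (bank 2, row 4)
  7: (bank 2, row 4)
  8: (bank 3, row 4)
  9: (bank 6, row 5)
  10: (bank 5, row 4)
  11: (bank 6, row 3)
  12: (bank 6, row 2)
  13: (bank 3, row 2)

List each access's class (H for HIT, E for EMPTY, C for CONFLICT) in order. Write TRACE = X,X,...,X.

TRACE = E,E,C,H,E,H,H,H,C,C,H,C,C,C

0: bank 4 row 2 — prev None → EMPTY
1: bank 2 row 4 — prev None → EMPTY
2: bank 3 row 3 — prev 0 → CONFLICT
3: bank 2 row 4 — prev 4 → HIT
4: bank 6 row 3 — prev None → EMPTY
5: bank 5 row 4 — prev 4 → HIT
6: bank 2 row 4 — prev 4 → HIT
7: bank 2 row 4 — prev 4 → HIT
8: bank 3 row 4 — prev 3 → CONFLICT
9: bank 6 row 5 — prev 3 → CONFLICT
10: bank 5 row 4 — prev 4 → HIT
11: bank 6 row 3 — prev 5 → CONFLICT
12: bank 6 row 2 — prev 3 → CONFLICT
13: bank 3 row 2 — prev 4 → CONFLICT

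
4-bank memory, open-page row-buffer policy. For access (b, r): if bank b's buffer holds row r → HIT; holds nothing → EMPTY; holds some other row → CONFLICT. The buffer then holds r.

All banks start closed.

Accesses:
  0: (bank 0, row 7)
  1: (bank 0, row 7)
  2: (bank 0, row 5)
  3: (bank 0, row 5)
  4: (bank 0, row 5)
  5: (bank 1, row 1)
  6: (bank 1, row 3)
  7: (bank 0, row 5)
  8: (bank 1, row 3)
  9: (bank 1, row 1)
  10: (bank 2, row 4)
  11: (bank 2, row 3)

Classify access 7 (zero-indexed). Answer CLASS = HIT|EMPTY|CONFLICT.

#0 (0,7) E
#1 (0,7) H  (was 7)
#2 (0,5) C  (was 7)
#3 (0,5) H  (was 5)
#4 (0,5) H  (was 5)
#5 (1,1) E
#6 (1,3) C  (was 1)
#7 (0,5) H  (was 5)
#8 (1,3) H  (was 3)
#9 (1,1) C  (was 3)
#10 (2,4) E
#11 (2,3) C  (was 4)

CLASS = HIT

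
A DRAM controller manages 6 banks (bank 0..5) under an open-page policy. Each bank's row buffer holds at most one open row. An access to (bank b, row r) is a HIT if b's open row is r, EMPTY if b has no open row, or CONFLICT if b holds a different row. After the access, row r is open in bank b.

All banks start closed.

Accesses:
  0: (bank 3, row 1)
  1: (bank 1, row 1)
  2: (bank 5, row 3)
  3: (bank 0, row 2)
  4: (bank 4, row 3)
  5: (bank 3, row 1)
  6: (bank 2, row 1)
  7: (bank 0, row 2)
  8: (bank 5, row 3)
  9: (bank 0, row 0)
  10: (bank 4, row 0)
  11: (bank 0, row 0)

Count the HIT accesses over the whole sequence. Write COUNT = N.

COUNT = 4

step 0: bank3 None->1 [EMPTY]
step 1: bank1 None->1 [EMPTY]
step 2: bank5 None->3 [EMPTY]
step 3: bank0 None->2 [EMPTY]
step 4: bank4 None->3 [EMPTY]
step 5: bank3 1->1 [HIT]
step 6: bank2 None->1 [EMPTY]
step 7: bank0 2->2 [HIT]
step 8: bank5 3->3 [HIT]
step 9: bank0 2->0 [CONFLICT]
step 10: bank4 3->0 [CONFLICT]
step 11: bank0 0->0 [HIT]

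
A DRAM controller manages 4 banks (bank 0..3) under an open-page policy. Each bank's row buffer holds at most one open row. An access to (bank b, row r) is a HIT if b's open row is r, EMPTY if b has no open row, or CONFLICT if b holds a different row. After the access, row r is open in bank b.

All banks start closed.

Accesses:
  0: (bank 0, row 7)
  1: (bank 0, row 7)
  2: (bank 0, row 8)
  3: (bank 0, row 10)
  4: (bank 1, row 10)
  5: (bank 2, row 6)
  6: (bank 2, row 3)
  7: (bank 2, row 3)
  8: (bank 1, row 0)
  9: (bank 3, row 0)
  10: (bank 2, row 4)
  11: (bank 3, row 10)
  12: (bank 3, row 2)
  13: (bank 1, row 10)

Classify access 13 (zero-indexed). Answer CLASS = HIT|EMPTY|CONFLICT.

CLASS = CONFLICT

  [0] b0 r7: no row ⇒ E
  [1] b0 r7: had r7 ⇒ H
  [2] b0 r8: had r7 ⇒ C
  [3] b0 r10: had r8 ⇒ C
  [4] b1 r10: no row ⇒ E
  [5] b2 r6: no row ⇒ E
  [6] b2 r3: had r6 ⇒ C
  [7] b2 r3: had r3 ⇒ H
  [8] b1 r0: had r10 ⇒ C
  [9] b3 r0: no row ⇒ E
  [10] b2 r4: had r3 ⇒ C
  [11] b3 r10: had r0 ⇒ C
  [12] b3 r2: had r10 ⇒ C
  [13] b1 r10: had r0 ⇒ C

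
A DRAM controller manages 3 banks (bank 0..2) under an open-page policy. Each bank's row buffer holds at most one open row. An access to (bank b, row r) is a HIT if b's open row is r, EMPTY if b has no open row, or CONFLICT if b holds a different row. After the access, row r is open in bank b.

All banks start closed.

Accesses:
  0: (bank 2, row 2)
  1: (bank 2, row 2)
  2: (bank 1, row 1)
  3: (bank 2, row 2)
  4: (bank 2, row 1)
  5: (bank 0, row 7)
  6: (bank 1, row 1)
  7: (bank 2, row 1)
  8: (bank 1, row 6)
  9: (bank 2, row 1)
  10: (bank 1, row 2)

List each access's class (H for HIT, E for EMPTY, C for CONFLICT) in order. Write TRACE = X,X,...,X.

step 0: bank2 None->2 [EMPTY]
step 1: bank2 2->2 [HIT]
step 2: bank1 None->1 [EMPTY]
step 3: bank2 2->2 [HIT]
step 4: bank2 2->1 [CONFLICT]
step 5: bank0 None->7 [EMPTY]
step 6: bank1 1->1 [HIT]
step 7: bank2 1->1 [HIT]
step 8: bank1 1->6 [CONFLICT]
step 9: bank2 1->1 [HIT]
step 10: bank1 6->2 [CONFLICT]

TRACE = E,H,E,H,C,E,H,H,C,H,C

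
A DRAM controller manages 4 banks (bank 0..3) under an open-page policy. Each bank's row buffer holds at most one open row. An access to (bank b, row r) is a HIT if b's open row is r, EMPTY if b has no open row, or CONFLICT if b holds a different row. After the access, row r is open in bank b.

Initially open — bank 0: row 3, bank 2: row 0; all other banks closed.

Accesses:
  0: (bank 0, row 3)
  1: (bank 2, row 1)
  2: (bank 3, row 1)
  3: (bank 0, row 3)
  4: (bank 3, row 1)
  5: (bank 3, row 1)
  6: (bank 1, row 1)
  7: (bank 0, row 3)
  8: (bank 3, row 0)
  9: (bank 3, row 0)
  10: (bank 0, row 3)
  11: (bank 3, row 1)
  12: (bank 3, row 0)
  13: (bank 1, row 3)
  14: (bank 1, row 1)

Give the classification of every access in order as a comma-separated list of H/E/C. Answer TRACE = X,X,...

TRACE = H,C,E,H,H,H,E,H,C,H,H,C,C,C,C

step 0: bank0 3->3 [HIT]
step 1: bank2 0->1 [CONFLICT]
step 2: bank3 None->1 [EMPTY]
step 3: bank0 3->3 [HIT]
step 4: bank3 1->1 [HIT]
step 5: bank3 1->1 [HIT]
step 6: bank1 None->1 [EMPTY]
step 7: bank0 3->3 [HIT]
step 8: bank3 1->0 [CONFLICT]
step 9: bank3 0->0 [HIT]
step 10: bank0 3->3 [HIT]
step 11: bank3 0->1 [CONFLICT]
step 12: bank3 1->0 [CONFLICT]
step 13: bank1 1->3 [CONFLICT]
step 14: bank1 3->1 [CONFLICT]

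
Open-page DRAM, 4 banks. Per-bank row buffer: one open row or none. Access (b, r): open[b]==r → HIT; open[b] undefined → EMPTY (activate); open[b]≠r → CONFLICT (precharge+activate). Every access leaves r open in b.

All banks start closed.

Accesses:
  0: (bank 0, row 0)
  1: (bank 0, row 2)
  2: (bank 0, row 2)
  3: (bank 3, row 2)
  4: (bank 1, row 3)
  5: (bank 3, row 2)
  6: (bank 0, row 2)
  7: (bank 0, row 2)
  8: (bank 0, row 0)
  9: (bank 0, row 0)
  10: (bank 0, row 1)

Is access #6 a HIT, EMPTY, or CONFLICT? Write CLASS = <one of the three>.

step 0: bank0 None->0 [EMPTY]
step 1: bank0 0->2 [CONFLICT]
step 2: bank0 2->2 [HIT]
step 3: bank3 None->2 [EMPTY]
step 4: bank1 None->3 [EMPTY]
step 5: bank3 2->2 [HIT]
step 6: bank0 2->2 [HIT]
step 7: bank0 2->2 [HIT]
step 8: bank0 2->0 [CONFLICT]
step 9: bank0 0->0 [HIT]
step 10: bank0 0->1 [CONFLICT]

CLASS = HIT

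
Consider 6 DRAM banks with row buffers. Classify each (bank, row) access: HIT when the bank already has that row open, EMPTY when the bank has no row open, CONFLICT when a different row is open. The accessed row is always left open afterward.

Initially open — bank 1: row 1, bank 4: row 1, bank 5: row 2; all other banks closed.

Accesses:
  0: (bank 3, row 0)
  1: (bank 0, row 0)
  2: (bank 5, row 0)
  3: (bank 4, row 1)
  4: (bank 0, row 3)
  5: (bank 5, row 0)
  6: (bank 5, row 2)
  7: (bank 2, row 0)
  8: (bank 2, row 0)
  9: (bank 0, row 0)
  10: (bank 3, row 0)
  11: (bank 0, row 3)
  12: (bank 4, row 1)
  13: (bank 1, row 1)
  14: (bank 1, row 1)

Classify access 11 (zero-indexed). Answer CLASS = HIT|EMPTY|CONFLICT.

CLASS = CONFLICT

#0 (3,0) E
#1 (0,0) E
#2 (5,0) C  (was 2)
#3 (4,1) H  (was 1)
#4 (0,3) C  (was 0)
#5 (5,0) H  (was 0)
#6 (5,2) C  (was 0)
#7 (2,0) E
#8 (2,0) H  (was 0)
#9 (0,0) C  (was 3)
#10 (3,0) H  (was 0)
#11 (0,3) C  (was 0)
#12 (4,1) H  (was 1)
#13 (1,1) H  (was 1)
#14 (1,1) H  (was 1)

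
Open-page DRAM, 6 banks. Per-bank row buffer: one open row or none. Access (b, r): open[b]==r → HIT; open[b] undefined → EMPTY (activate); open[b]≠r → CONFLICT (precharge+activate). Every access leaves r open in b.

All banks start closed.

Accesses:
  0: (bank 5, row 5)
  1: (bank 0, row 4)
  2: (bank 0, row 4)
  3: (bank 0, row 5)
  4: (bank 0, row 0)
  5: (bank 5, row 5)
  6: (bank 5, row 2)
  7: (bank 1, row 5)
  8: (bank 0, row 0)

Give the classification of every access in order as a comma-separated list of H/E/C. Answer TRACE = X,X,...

  [0] b5 r5: no row ⇒ E
  [1] b0 r4: no row ⇒ E
  [2] b0 r4: had r4 ⇒ H
  [3] b0 r5: had r4 ⇒ C
  [4] b0 r0: had r5 ⇒ C
  [5] b5 r5: had r5 ⇒ H
  [6] b5 r2: had r5 ⇒ C
  [7] b1 r5: no row ⇒ E
  [8] b0 r0: had r0 ⇒ H

TRACE = E,E,H,C,C,H,C,E,H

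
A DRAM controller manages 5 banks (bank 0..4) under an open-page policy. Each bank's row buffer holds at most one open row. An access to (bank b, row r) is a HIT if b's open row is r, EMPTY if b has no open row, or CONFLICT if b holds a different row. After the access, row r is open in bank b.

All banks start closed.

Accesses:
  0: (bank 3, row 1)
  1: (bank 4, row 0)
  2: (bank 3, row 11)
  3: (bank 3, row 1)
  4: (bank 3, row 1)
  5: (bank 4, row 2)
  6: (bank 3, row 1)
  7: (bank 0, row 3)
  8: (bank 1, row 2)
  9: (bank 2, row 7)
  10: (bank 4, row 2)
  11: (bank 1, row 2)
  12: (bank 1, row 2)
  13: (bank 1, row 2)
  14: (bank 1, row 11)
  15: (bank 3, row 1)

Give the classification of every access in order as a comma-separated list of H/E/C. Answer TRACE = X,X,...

#0 (3,1) E
#1 (4,0) E
#2 (3,11) C  (was 1)
#3 (3,1) C  (was 11)
#4 (3,1) H  (was 1)
#5 (4,2) C  (was 0)
#6 (3,1) H  (was 1)
#7 (0,3) E
#8 (1,2) E
#9 (2,7) E
#10 (4,2) H  (was 2)
#11 (1,2) H  (was 2)
#12 (1,2) H  (was 2)
#13 (1,2) H  (was 2)
#14 (1,11) C  (was 2)
#15 (3,1) H  (was 1)

TRACE = E,E,C,C,H,C,H,E,E,E,H,H,H,H,C,H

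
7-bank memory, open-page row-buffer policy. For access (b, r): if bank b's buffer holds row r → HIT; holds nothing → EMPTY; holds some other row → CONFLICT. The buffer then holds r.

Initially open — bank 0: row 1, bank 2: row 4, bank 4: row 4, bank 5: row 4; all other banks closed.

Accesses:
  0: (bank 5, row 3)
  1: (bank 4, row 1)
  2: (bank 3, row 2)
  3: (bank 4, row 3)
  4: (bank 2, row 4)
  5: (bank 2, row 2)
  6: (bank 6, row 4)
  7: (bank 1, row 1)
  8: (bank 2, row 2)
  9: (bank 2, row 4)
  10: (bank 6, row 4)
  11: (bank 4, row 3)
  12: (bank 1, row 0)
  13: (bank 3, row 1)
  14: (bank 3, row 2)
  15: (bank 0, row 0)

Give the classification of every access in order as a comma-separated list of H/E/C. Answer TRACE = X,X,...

#0 (5,3) C  (was 4)
#1 (4,1) C  (was 4)
#2 (3,2) E
#3 (4,3) C  (was 1)
#4 (2,4) H  (was 4)
#5 (2,2) C  (was 4)
#6 (6,4) E
#7 (1,1) E
#8 (2,2) H  (was 2)
#9 (2,4) C  (was 2)
#10 (6,4) H  (was 4)
#11 (4,3) H  (was 3)
#12 (1,0) C  (was 1)
#13 (3,1) C  (was 2)
#14 (3,2) C  (was 1)
#15 (0,0) C  (was 1)

TRACE = C,C,E,C,H,C,E,E,H,C,H,H,C,C,C,C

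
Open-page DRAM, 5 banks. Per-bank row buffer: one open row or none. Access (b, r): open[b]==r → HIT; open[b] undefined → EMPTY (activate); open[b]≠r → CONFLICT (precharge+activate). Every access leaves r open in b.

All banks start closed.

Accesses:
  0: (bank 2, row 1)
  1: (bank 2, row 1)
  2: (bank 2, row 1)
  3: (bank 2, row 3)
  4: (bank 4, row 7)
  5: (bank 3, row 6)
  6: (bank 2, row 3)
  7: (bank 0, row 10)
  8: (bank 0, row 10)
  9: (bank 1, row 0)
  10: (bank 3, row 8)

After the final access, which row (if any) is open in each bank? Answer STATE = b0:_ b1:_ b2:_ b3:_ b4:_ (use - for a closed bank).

0: bank 2 row 1 — prev None → EMPTY
1: bank 2 row 1 — prev 1 → HIT
2: bank 2 row 1 — prev 1 → HIT
3: bank 2 row 3 — prev 1 → CONFLICT
4: bank 4 row 7 — prev None → EMPTY
5: bank 3 row 6 — prev None → EMPTY
6: bank 2 row 3 — prev 3 → HIT
7: bank 0 row 10 — prev None → EMPTY
8: bank 0 row 10 — prev 10 → HIT
9: bank 1 row 0 — prev None → EMPTY
10: bank 3 row 8 — prev 6 → CONFLICT

STATE = b0:10 b1:0 b2:3 b3:8 b4:7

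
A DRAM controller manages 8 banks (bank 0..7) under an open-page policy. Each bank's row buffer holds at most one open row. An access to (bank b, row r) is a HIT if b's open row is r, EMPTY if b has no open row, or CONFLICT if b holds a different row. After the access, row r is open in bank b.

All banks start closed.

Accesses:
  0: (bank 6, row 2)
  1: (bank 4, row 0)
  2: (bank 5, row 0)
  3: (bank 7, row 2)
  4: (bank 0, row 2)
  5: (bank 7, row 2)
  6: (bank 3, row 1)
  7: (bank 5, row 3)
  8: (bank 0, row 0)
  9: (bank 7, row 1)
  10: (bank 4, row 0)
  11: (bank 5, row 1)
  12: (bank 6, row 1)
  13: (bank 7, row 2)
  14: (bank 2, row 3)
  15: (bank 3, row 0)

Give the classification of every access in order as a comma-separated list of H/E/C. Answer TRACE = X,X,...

0: bank 6 row 2 — prev None → EMPTY
1: bank 4 row 0 — prev None → EMPTY
2: bank 5 row 0 — prev None → EMPTY
3: bank 7 row 2 — prev None → EMPTY
4: bank 0 row 2 — prev None → EMPTY
5: bank 7 row 2 — prev 2 → HIT
6: bank 3 row 1 — prev None → EMPTY
7: bank 5 row 3 — prev 0 → CONFLICT
8: bank 0 row 0 — prev 2 → CONFLICT
9: bank 7 row 1 — prev 2 → CONFLICT
10: bank 4 row 0 — prev 0 → HIT
11: bank 5 row 1 — prev 3 → CONFLICT
12: bank 6 row 1 — prev 2 → CONFLICT
13: bank 7 row 2 — prev 1 → CONFLICT
14: bank 2 row 3 — prev None → EMPTY
15: bank 3 row 0 — prev 1 → CONFLICT

TRACE = E,E,E,E,E,H,E,C,C,C,H,C,C,C,E,C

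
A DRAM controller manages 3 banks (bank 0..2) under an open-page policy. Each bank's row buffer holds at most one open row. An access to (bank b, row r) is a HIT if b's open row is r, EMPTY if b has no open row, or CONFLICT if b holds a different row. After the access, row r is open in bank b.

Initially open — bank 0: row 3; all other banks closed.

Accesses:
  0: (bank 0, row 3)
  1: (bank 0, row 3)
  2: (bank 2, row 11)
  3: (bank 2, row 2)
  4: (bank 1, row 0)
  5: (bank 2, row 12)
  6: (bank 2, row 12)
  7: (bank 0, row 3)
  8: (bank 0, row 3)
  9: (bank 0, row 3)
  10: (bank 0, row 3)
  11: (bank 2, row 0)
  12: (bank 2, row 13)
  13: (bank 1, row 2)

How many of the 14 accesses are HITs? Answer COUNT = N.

  [0] b0 r3: had r3 ⇒ H
  [1] b0 r3: had r3 ⇒ H
  [2] b2 r11: no row ⇒ E
  [3] b2 r2: had r11 ⇒ C
  [4] b1 r0: no row ⇒ E
  [5] b2 r12: had r2 ⇒ C
  [6] b2 r12: had r12 ⇒ H
  [7] b0 r3: had r3 ⇒ H
  [8] b0 r3: had r3 ⇒ H
  [9] b0 r3: had r3 ⇒ H
  [10] b0 r3: had r3 ⇒ H
  [11] b2 r0: had r12 ⇒ C
  [12] b2 r13: had r0 ⇒ C
  [13] b1 r2: had r0 ⇒ C

COUNT = 7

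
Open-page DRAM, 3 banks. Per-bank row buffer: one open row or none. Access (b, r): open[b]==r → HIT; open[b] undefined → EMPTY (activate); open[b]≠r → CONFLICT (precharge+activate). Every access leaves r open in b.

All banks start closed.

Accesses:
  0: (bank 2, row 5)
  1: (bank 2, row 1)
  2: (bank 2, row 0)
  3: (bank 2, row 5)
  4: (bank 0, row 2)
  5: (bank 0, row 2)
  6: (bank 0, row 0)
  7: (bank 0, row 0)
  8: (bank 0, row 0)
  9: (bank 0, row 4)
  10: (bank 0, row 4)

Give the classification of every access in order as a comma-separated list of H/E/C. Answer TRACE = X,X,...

TRACE = E,C,C,C,E,H,C,H,H,C,H

step 0: bank2 None->5 [EMPTY]
step 1: bank2 5->1 [CONFLICT]
step 2: bank2 1->0 [CONFLICT]
step 3: bank2 0->5 [CONFLICT]
step 4: bank0 None->2 [EMPTY]
step 5: bank0 2->2 [HIT]
step 6: bank0 2->0 [CONFLICT]
step 7: bank0 0->0 [HIT]
step 8: bank0 0->0 [HIT]
step 9: bank0 0->4 [CONFLICT]
step 10: bank0 4->4 [HIT]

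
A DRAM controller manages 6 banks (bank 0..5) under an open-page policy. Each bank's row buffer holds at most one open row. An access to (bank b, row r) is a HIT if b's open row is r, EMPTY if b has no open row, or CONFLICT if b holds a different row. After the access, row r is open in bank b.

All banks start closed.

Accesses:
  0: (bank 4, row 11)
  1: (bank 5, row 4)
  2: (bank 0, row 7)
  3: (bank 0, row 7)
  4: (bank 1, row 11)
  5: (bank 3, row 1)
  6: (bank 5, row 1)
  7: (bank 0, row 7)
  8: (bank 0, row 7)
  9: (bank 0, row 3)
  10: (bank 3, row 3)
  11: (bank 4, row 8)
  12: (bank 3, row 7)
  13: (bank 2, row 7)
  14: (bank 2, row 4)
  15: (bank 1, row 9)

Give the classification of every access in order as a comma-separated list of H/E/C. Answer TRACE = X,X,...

TRACE = E,E,E,H,E,E,C,H,H,C,C,C,C,E,C,C

  [0] b4 r11: no row ⇒ E
  [1] b5 r4: no row ⇒ E
  [2] b0 r7: no row ⇒ E
  [3] b0 r7: had r7 ⇒ H
  [4] b1 r11: no row ⇒ E
  [5] b3 r1: no row ⇒ E
  [6] b5 r1: had r4 ⇒ C
  [7] b0 r7: had r7 ⇒ H
  [8] b0 r7: had r7 ⇒ H
  [9] b0 r3: had r7 ⇒ C
  [10] b3 r3: had r1 ⇒ C
  [11] b4 r8: had r11 ⇒ C
  [12] b3 r7: had r3 ⇒ C
  [13] b2 r7: no row ⇒ E
  [14] b2 r4: had r7 ⇒ C
  [15] b1 r9: had r11 ⇒ C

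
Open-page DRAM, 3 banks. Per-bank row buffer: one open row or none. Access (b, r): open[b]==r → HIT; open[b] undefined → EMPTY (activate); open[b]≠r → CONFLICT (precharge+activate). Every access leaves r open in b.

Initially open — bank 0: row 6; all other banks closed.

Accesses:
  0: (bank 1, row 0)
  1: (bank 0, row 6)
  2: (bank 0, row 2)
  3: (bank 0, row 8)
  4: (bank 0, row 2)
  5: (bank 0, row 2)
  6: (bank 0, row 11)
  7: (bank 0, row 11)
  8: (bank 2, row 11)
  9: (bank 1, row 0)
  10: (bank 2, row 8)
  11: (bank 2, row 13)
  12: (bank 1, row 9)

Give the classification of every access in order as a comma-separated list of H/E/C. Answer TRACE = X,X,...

TRACE = E,H,C,C,C,H,C,H,E,H,C,C,C

#0 (1,0) E
#1 (0,6) H  (was 6)
#2 (0,2) C  (was 6)
#3 (0,8) C  (was 2)
#4 (0,2) C  (was 8)
#5 (0,2) H  (was 2)
#6 (0,11) C  (was 2)
#7 (0,11) H  (was 11)
#8 (2,11) E
#9 (1,0) H  (was 0)
#10 (2,8) C  (was 11)
#11 (2,13) C  (was 8)
#12 (1,9) C  (was 0)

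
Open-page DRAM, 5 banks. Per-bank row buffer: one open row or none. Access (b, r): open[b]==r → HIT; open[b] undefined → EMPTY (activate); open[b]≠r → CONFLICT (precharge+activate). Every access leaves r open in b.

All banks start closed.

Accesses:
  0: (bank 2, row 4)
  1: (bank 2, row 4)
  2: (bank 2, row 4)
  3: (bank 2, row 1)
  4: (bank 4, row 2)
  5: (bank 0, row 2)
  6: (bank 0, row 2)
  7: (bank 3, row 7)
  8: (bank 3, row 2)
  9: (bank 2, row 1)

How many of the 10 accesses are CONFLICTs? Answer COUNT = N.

COUNT = 2

#0 (2,4) E
#1 (2,4) H  (was 4)
#2 (2,4) H  (was 4)
#3 (2,1) C  (was 4)
#4 (4,2) E
#5 (0,2) E
#6 (0,2) H  (was 2)
#7 (3,7) E
#8 (3,2) C  (was 7)
#9 (2,1) H  (was 1)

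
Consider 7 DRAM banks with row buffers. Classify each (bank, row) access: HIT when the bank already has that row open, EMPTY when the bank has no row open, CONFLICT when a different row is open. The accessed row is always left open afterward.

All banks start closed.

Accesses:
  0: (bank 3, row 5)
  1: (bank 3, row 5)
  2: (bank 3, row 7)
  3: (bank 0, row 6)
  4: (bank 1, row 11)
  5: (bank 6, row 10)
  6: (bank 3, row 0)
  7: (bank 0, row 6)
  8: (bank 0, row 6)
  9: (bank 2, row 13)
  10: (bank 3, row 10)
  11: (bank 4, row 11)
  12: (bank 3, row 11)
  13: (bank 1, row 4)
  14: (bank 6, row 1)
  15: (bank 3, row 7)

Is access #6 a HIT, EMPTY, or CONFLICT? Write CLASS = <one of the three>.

0: bank 3 row 5 — prev None → EMPTY
1: bank 3 row 5 — prev 5 → HIT
2: bank 3 row 7 — prev 5 → CONFLICT
3: bank 0 row 6 — prev None → EMPTY
4: bank 1 row 11 — prev None → EMPTY
5: bank 6 row 10 — prev None → EMPTY
6: bank 3 row 0 — prev 7 → CONFLICT
7: bank 0 row 6 — prev 6 → HIT
8: bank 0 row 6 — prev 6 → HIT
9: bank 2 row 13 — prev None → EMPTY
10: bank 3 row 10 — prev 0 → CONFLICT
11: bank 4 row 11 — prev None → EMPTY
12: bank 3 row 11 — prev 10 → CONFLICT
13: bank 1 row 4 — prev 11 → CONFLICT
14: bank 6 row 1 — prev 10 → CONFLICT
15: bank 3 row 7 — prev 11 → CONFLICT

CLASS = CONFLICT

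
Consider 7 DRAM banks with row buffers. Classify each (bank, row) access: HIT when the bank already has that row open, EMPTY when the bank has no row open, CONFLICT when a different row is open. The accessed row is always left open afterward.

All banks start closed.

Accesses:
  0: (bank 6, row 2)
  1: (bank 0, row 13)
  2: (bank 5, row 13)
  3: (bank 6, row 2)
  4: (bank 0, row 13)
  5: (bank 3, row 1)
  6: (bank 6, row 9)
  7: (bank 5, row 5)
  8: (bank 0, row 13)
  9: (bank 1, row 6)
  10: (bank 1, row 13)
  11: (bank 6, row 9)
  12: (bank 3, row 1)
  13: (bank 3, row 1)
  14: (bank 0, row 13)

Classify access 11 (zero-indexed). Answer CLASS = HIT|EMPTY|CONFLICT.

CLASS = HIT

  [0] b6 r2: no row ⇒ E
  [1] b0 r13: no row ⇒ E
  [2] b5 r13: no row ⇒ E
  [3] b6 r2: had r2 ⇒ H
  [4] b0 r13: had r13 ⇒ H
  [5] b3 r1: no row ⇒ E
  [6] b6 r9: had r2 ⇒ C
  [7] b5 r5: had r13 ⇒ C
  [8] b0 r13: had r13 ⇒ H
  [9] b1 r6: no row ⇒ E
  [10] b1 r13: had r6 ⇒ C
  [11] b6 r9: had r9 ⇒ H
  [12] b3 r1: had r1 ⇒ H
  [13] b3 r1: had r1 ⇒ H
  [14] b0 r13: had r13 ⇒ H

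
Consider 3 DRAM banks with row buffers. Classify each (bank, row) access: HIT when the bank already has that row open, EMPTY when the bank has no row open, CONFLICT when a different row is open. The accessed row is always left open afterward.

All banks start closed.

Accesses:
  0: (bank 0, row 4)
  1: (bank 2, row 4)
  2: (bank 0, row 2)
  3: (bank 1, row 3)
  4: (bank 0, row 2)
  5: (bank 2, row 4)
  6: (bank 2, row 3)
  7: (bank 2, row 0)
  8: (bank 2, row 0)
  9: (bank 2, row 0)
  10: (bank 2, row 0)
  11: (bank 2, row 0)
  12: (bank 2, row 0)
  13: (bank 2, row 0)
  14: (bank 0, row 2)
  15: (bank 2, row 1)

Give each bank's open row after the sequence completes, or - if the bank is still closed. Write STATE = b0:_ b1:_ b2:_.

STATE = b0:2 b1:3 b2:1

#0 (0,4) E
#1 (2,4) E
#2 (0,2) C  (was 4)
#3 (1,3) E
#4 (0,2) H  (was 2)
#5 (2,4) H  (was 4)
#6 (2,3) C  (was 4)
#7 (2,0) C  (was 3)
#8 (2,0) H  (was 0)
#9 (2,0) H  (was 0)
#10 (2,0) H  (was 0)
#11 (2,0) H  (was 0)
#12 (2,0) H  (was 0)
#13 (2,0) H  (was 0)
#14 (0,2) H  (was 2)
#15 (2,1) C  (was 0)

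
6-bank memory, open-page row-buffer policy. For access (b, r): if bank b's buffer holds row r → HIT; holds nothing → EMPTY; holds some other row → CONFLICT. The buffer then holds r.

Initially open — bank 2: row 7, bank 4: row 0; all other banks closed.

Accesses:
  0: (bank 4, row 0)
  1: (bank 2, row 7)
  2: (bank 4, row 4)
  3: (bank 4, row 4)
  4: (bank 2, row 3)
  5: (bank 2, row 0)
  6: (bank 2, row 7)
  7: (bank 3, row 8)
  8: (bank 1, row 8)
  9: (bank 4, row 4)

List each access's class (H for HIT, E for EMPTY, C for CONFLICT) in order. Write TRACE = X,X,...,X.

0: bank 4 row 0 — prev 0 → HIT
1: bank 2 row 7 — prev 7 → HIT
2: bank 4 row 4 — prev 0 → CONFLICT
3: bank 4 row 4 — prev 4 → HIT
4: bank 2 row 3 — prev 7 → CONFLICT
5: bank 2 row 0 — prev 3 → CONFLICT
6: bank 2 row 7 — prev 0 → CONFLICT
7: bank 3 row 8 — prev None → EMPTY
8: bank 1 row 8 — prev None → EMPTY
9: bank 4 row 4 — prev 4 → HIT

TRACE = H,H,C,H,C,C,C,E,E,H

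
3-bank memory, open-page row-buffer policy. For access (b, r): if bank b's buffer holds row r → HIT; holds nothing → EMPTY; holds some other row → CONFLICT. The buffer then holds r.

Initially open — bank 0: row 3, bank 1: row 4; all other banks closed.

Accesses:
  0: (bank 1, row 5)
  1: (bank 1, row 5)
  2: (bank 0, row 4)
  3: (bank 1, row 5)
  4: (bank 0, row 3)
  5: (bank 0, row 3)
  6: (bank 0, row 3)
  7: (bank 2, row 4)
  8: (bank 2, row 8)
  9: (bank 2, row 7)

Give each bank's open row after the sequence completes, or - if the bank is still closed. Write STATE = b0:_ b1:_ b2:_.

STATE = b0:3 b1:5 b2:7

0: bank 1 row 5 — prev 4 → CONFLICT
1: bank 1 row 5 — prev 5 → HIT
2: bank 0 row 4 — prev 3 → CONFLICT
3: bank 1 row 5 — prev 5 → HIT
4: bank 0 row 3 — prev 4 → CONFLICT
5: bank 0 row 3 — prev 3 → HIT
6: bank 0 row 3 — prev 3 → HIT
7: bank 2 row 4 — prev None → EMPTY
8: bank 2 row 8 — prev 4 → CONFLICT
9: bank 2 row 7 — prev 8 → CONFLICT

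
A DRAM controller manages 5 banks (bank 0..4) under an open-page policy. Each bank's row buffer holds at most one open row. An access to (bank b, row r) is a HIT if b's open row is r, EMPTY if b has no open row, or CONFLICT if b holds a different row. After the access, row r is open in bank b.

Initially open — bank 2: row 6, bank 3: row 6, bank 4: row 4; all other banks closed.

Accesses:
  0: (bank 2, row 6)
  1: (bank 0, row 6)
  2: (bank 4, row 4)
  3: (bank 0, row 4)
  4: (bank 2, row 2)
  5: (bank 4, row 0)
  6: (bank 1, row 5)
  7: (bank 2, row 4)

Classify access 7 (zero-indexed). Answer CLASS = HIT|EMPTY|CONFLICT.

CLASS = CONFLICT

0: bank 2 row 6 — prev 6 → HIT
1: bank 0 row 6 — prev None → EMPTY
2: bank 4 row 4 — prev 4 → HIT
3: bank 0 row 4 — prev 6 → CONFLICT
4: bank 2 row 2 — prev 6 → CONFLICT
5: bank 4 row 0 — prev 4 → CONFLICT
6: bank 1 row 5 — prev None → EMPTY
7: bank 2 row 4 — prev 2 → CONFLICT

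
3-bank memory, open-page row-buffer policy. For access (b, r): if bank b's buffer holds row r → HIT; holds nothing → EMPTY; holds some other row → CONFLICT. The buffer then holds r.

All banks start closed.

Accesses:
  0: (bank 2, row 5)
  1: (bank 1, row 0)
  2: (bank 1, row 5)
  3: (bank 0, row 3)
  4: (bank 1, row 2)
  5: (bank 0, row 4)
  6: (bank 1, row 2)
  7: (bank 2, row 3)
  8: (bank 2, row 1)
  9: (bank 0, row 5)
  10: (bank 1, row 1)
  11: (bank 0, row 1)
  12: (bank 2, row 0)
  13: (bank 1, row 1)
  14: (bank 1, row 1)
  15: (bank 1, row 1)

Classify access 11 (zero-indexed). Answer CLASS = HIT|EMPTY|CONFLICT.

CLASS = CONFLICT

#0 (2,5) E
#1 (1,0) E
#2 (1,5) C  (was 0)
#3 (0,3) E
#4 (1,2) C  (was 5)
#5 (0,4) C  (was 3)
#6 (1,2) H  (was 2)
#7 (2,3) C  (was 5)
#8 (2,1) C  (was 3)
#9 (0,5) C  (was 4)
#10 (1,1) C  (was 2)
#11 (0,1) C  (was 5)
#12 (2,0) C  (was 1)
#13 (1,1) H  (was 1)
#14 (1,1) H  (was 1)
#15 (1,1) H  (was 1)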